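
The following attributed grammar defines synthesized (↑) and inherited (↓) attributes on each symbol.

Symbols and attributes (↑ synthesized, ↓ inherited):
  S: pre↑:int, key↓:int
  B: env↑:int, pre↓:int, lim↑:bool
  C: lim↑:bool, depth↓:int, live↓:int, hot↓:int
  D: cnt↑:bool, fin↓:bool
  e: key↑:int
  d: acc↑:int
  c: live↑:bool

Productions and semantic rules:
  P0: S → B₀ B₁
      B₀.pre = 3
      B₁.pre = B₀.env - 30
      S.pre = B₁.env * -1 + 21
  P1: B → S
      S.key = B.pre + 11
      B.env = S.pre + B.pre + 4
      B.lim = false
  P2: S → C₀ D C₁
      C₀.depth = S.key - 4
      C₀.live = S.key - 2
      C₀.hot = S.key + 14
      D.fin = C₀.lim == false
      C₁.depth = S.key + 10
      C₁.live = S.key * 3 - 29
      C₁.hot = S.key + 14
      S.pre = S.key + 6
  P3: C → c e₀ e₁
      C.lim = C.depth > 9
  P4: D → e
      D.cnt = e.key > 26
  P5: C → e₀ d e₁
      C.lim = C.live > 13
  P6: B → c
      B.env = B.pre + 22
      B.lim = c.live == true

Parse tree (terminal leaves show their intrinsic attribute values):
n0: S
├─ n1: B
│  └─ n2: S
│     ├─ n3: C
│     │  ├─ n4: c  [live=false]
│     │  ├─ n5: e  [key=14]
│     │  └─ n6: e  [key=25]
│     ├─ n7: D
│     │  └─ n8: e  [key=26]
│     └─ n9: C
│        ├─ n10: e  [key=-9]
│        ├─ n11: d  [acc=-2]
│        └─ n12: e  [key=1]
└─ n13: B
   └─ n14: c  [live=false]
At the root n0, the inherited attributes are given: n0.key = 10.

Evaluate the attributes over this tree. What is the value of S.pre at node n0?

1. n0.key = 10  [given at root]
2. n1.pre = 3  [3]
3. n2.key = 14  [B.pre + 11]
4. n3.depth = 10  [S.key - 4]
5. n3.live = 12  [S.key - 2]
6. n3.hot = 28  [S.key + 14]
7. n4.live = false  [terminal]
8. n5.key = 14  [terminal]
9. n6.key = 25  [terminal]
10. n3.lim = true  [C.depth > 9]
11. n7.fin = false  [C₀.lim == false]
12. n8.key = 26  [terminal]
13. n7.cnt = false  [e.key > 26]
14. n9.depth = 24  [S.key + 10]
15. n9.live = 13  [S.key * 3 - 29]
16. n9.hot = 28  [S.key + 14]
17. n10.key = -9  [terminal]
18. n11.acc = -2  [terminal]
19. n12.key = 1  [terminal]
20. n9.lim = false  [C.live > 13]
21. n2.pre = 20  [S.key + 6]
22. n1.env = 27  [S.pre + B.pre + 4]
23. n1.lim = false  [false]
24. n13.pre = -3  [B₀.env - 30]
25. n14.live = false  [terminal]
26. n13.env = 19  [B.pre + 22]
27. n13.lim = false  [c.live == true]
28. n0.pre = 2  [B₁.env * -1 + 21]

2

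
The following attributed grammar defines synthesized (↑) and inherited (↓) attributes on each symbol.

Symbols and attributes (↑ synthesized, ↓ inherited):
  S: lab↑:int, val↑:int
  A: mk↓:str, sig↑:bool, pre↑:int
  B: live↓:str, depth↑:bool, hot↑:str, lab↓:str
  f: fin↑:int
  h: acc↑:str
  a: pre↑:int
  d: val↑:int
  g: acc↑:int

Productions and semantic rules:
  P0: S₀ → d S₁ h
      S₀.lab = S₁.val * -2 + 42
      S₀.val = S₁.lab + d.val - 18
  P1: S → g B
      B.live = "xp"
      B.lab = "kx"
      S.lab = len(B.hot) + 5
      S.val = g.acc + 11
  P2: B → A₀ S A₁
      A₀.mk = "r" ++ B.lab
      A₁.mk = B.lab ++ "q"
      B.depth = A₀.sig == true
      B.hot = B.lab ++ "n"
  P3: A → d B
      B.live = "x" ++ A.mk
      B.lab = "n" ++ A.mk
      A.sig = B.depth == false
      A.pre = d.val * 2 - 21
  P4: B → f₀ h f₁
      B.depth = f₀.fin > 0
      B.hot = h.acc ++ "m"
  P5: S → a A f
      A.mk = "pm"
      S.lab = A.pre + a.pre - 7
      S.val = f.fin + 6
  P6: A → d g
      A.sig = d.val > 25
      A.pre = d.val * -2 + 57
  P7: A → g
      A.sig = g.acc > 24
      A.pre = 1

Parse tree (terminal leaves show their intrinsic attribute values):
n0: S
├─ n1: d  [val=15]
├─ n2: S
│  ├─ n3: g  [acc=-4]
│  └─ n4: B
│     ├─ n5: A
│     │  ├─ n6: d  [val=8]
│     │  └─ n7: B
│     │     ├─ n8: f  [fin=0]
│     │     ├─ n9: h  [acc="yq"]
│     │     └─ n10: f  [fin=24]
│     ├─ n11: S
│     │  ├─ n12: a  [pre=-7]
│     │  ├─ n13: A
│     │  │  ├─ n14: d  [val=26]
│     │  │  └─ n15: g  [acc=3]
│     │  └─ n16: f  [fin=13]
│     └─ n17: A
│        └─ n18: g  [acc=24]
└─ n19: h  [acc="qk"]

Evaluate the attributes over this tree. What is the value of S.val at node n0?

1. n1.val = 15  [terminal]
2. n3.acc = -4  [terminal]
3. n4.live = "xp"  ["xp"]
4. n4.lab = "kx"  ["kx"]
5. n5.mk = "rkx"  ["r" ++ B.lab]
6. n6.val = 8  [terminal]
7. n7.live = "xrkx"  ["x" ++ A.mk]
8. n7.lab = "nrkx"  ["n" ++ A.mk]
9. n8.fin = 0  [terminal]
10. n9.acc = "yq"  [terminal]
11. n10.fin = 24  [terminal]
12. n7.depth = false  [f₀.fin > 0]
13. n7.hot = "yqm"  [h.acc ++ "m"]
14. n5.sig = true  [B.depth == false]
15. n5.pre = -5  [d.val * 2 - 21]
16. n12.pre = -7  [terminal]
17. n13.mk = "pm"  ["pm"]
18. n14.val = 26  [terminal]
19. n15.acc = 3  [terminal]
20. n13.sig = true  [d.val > 25]
21. n13.pre = 5  [d.val * -2 + 57]
22. n16.fin = 13  [terminal]
23. n11.lab = -9  [A.pre + a.pre - 7]
24. n11.val = 19  [f.fin + 6]
25. n17.mk = "kxq"  [B.lab ++ "q"]
26. n18.acc = 24  [terminal]
27. n17.sig = false  [g.acc > 24]
28. n17.pre = 1  [1]
29. n4.depth = true  [A₀.sig == true]
30. n4.hot = "kxn"  [B.lab ++ "n"]
31. n2.lab = 8  [len(B.hot) + 5]
32. n2.val = 7  [g.acc + 11]
33. n19.acc = "qk"  [terminal]
34. n0.lab = 28  [S₁.val * -2 + 42]
35. n0.val = 5  [S₁.lab + d.val - 18]

5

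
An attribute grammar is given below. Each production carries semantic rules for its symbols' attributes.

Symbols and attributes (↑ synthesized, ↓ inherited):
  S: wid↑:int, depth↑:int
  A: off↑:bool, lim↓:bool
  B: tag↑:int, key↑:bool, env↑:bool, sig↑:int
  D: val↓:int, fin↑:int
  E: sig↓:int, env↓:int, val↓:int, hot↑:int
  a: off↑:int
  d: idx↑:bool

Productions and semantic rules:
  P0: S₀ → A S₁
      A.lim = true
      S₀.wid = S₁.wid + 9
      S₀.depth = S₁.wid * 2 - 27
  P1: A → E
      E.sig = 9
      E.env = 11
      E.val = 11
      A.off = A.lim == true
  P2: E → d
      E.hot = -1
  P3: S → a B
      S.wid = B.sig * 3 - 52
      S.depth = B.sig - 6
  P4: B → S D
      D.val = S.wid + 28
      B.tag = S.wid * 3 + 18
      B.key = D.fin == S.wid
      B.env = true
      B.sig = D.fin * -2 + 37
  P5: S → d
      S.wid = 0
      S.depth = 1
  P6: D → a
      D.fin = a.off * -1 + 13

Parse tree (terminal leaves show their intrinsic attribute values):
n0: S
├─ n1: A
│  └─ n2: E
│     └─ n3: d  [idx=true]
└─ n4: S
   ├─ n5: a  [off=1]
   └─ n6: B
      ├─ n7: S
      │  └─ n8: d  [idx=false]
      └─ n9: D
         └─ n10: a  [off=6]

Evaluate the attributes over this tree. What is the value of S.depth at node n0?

1. n1.lim = true  [true]
2. n2.sig = 9  [9]
3. n2.env = 11  [11]
4. n2.val = 11  [11]
5. n3.idx = true  [terminal]
6. n2.hot = -1  [-1]
7. n1.off = true  [A.lim == true]
8. n5.off = 1  [terminal]
9. n8.idx = false  [terminal]
10. n7.wid = 0  [0]
11. n7.depth = 1  [1]
12. n9.val = 28  [S.wid + 28]
13. n10.off = 6  [terminal]
14. n9.fin = 7  [a.off * -1 + 13]
15. n6.tag = 18  [S.wid * 3 + 18]
16. n6.key = false  [D.fin == S.wid]
17. n6.env = true  [true]
18. n6.sig = 23  [D.fin * -2 + 37]
19. n4.wid = 17  [B.sig * 3 - 52]
20. n4.depth = 17  [B.sig - 6]
21. n0.wid = 26  [S₁.wid + 9]
22. n0.depth = 7  [S₁.wid * 2 - 27]

7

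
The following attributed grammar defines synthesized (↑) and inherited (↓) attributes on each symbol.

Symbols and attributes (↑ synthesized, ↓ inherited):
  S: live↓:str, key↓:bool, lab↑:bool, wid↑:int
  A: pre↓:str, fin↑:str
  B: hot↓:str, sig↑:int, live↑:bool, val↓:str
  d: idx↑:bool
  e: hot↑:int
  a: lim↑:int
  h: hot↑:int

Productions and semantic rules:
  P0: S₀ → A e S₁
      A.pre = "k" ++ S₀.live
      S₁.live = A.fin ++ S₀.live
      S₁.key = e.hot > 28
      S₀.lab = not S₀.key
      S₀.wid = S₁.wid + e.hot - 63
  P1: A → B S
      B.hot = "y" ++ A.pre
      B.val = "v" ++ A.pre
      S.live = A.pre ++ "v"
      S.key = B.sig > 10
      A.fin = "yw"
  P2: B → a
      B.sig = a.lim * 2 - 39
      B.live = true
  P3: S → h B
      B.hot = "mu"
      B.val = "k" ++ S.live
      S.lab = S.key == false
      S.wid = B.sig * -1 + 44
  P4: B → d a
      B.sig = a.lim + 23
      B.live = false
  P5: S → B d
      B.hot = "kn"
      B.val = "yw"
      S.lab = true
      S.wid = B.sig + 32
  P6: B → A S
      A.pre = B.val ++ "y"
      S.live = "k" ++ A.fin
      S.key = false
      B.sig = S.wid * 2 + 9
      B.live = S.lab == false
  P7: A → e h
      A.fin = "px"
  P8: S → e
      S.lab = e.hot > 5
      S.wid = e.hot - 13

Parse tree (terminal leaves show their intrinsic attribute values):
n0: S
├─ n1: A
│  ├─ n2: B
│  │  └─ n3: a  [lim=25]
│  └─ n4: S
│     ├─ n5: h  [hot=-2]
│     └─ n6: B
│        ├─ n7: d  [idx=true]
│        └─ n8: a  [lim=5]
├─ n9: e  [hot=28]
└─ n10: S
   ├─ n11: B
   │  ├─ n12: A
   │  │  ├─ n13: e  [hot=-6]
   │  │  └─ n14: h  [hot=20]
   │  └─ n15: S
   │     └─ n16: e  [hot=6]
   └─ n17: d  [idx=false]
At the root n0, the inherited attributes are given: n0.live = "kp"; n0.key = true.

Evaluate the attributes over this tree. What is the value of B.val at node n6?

"kkkpv"

1. n0.live = "kp"  [given at root]
2. n0.key = true  [given at root]
3. n1.pre = "kkp"  ["k" ++ S₀.live]
4. n2.hot = "ykkp"  ["y" ++ A.pre]
5. n2.val = "vkkp"  ["v" ++ A.pre]
6. n3.lim = 25  [terminal]
7. n2.sig = 11  [a.lim * 2 - 39]
8. n2.live = true  [true]
9. n4.live = "kkpv"  [A.pre ++ "v"]
10. n4.key = true  [B.sig > 10]
11. n5.hot = -2  [terminal]
12. n6.hot = "mu"  ["mu"]
13. n6.val = "kkkpv"  ["k" ++ S.live]
14. n7.idx = true  [terminal]
15. n8.lim = 5  [terminal]
16. n6.sig = 28  [a.lim + 23]
17. n6.live = false  [false]
18. n4.lab = false  [S.key == false]
19. n4.wid = 16  [B.sig * -1 + 44]
20. n1.fin = "yw"  ["yw"]
21. n9.hot = 28  [terminal]
22. n10.live = "ywkp"  [A.fin ++ S₀.live]
23. n10.key = false  [e.hot > 28]
24. n11.hot = "kn"  ["kn"]
25. n11.val = "yw"  ["yw"]
26. n12.pre = "ywy"  [B.val ++ "y"]
27. n13.hot = -6  [terminal]
28. n14.hot = 20  [terminal]
29. n12.fin = "px"  ["px"]
30. n15.live = "kpx"  ["k" ++ A.fin]
31. n15.key = false  [false]
32. n16.hot = 6  [terminal]
33. n15.lab = true  [e.hot > 5]
34. n15.wid = -7  [e.hot - 13]
35. n11.sig = -5  [S.wid * 2 + 9]
36. n11.live = false  [S.lab == false]
37. n17.idx = false  [terminal]
38. n10.lab = true  [true]
39. n10.wid = 27  [B.sig + 32]
40. n0.lab = false  [not S₀.key]
41. n0.wid = -8  [S₁.wid + e.hot - 63]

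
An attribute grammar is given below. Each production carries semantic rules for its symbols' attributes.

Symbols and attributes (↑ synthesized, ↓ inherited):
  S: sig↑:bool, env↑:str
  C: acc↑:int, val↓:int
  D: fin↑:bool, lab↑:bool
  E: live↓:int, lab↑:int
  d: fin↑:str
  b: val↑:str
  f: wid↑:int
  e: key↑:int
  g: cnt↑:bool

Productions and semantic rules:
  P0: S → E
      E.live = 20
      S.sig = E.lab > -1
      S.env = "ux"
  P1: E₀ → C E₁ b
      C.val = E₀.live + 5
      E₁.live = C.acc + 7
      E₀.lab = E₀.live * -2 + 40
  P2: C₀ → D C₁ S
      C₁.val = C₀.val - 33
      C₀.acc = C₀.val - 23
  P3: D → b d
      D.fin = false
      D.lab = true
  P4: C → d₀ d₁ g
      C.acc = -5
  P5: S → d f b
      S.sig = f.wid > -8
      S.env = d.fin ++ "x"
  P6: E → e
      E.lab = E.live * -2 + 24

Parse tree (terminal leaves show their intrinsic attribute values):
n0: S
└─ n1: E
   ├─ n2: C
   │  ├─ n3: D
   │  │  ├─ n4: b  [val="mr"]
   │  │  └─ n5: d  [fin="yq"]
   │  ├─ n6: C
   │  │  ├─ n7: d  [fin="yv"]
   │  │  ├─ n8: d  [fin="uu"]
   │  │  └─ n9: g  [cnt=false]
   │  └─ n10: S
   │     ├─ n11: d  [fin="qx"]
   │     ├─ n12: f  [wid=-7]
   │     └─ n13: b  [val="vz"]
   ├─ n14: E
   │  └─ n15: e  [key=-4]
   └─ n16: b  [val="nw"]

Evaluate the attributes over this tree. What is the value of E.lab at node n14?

6

1. n1.live = 20  [20]
2. n2.val = 25  [E₀.live + 5]
3. n4.val = "mr"  [terminal]
4. n5.fin = "yq"  [terminal]
5. n3.fin = false  [false]
6. n3.lab = true  [true]
7. n6.val = -8  [C₀.val - 33]
8. n7.fin = "yv"  [terminal]
9. n8.fin = "uu"  [terminal]
10. n9.cnt = false  [terminal]
11. n6.acc = -5  [-5]
12. n11.fin = "qx"  [terminal]
13. n12.wid = -7  [terminal]
14. n13.val = "vz"  [terminal]
15. n10.sig = true  [f.wid > -8]
16. n10.env = "qxx"  [d.fin ++ "x"]
17. n2.acc = 2  [C₀.val - 23]
18. n14.live = 9  [C.acc + 7]
19. n15.key = -4  [terminal]
20. n14.lab = 6  [E.live * -2 + 24]
21. n16.val = "nw"  [terminal]
22. n1.lab = 0  [E₀.live * -2 + 40]
23. n0.sig = true  [E.lab > -1]
24. n0.env = "ux"  ["ux"]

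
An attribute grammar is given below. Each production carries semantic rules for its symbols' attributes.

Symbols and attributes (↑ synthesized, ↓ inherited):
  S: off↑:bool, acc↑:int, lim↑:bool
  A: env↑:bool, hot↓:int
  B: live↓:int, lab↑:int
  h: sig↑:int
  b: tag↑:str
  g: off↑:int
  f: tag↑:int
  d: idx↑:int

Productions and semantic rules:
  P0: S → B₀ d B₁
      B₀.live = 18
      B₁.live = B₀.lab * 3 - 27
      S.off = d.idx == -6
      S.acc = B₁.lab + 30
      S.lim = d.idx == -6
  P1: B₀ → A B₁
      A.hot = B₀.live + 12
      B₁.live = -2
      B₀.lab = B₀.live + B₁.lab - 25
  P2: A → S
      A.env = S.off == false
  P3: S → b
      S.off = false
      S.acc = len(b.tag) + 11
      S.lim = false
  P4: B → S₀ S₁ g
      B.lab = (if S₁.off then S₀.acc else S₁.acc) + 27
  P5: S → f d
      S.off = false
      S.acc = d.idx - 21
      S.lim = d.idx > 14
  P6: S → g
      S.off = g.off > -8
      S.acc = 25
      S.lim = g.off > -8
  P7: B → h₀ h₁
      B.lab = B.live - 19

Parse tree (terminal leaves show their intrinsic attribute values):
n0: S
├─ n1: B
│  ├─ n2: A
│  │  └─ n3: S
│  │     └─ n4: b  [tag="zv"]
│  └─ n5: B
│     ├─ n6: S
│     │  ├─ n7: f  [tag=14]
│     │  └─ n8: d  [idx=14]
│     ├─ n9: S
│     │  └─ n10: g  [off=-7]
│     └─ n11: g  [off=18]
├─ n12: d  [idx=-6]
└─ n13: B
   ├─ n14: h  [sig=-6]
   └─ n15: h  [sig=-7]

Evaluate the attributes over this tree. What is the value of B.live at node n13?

12

1. n1.live = 18  [18]
2. n2.hot = 30  [B₀.live + 12]
3. n4.tag = "zv"  [terminal]
4. n3.off = false  [false]
5. n3.acc = 13  [len(b.tag) + 11]
6. n3.lim = false  [false]
7. n2.env = true  [S.off == false]
8. n5.live = -2  [-2]
9. n7.tag = 14  [terminal]
10. n8.idx = 14  [terminal]
11. n6.off = false  [false]
12. n6.acc = -7  [d.idx - 21]
13. n6.lim = false  [d.idx > 14]
14. n10.off = -7  [terminal]
15. n9.off = true  [g.off > -8]
16. n9.acc = 25  [25]
17. n9.lim = true  [g.off > -8]
18. n11.off = 18  [terminal]
19. n5.lab = 20  [(if S₁.off then S₀.acc else S₁.acc) + 27]
20. n1.lab = 13  [B₀.live + B₁.lab - 25]
21. n12.idx = -6  [terminal]
22. n13.live = 12  [B₀.lab * 3 - 27]
23. n14.sig = -6  [terminal]
24. n15.sig = -7  [terminal]
25. n13.lab = -7  [B.live - 19]
26. n0.off = true  [d.idx == -6]
27. n0.acc = 23  [B₁.lab + 30]
28. n0.lim = true  [d.idx == -6]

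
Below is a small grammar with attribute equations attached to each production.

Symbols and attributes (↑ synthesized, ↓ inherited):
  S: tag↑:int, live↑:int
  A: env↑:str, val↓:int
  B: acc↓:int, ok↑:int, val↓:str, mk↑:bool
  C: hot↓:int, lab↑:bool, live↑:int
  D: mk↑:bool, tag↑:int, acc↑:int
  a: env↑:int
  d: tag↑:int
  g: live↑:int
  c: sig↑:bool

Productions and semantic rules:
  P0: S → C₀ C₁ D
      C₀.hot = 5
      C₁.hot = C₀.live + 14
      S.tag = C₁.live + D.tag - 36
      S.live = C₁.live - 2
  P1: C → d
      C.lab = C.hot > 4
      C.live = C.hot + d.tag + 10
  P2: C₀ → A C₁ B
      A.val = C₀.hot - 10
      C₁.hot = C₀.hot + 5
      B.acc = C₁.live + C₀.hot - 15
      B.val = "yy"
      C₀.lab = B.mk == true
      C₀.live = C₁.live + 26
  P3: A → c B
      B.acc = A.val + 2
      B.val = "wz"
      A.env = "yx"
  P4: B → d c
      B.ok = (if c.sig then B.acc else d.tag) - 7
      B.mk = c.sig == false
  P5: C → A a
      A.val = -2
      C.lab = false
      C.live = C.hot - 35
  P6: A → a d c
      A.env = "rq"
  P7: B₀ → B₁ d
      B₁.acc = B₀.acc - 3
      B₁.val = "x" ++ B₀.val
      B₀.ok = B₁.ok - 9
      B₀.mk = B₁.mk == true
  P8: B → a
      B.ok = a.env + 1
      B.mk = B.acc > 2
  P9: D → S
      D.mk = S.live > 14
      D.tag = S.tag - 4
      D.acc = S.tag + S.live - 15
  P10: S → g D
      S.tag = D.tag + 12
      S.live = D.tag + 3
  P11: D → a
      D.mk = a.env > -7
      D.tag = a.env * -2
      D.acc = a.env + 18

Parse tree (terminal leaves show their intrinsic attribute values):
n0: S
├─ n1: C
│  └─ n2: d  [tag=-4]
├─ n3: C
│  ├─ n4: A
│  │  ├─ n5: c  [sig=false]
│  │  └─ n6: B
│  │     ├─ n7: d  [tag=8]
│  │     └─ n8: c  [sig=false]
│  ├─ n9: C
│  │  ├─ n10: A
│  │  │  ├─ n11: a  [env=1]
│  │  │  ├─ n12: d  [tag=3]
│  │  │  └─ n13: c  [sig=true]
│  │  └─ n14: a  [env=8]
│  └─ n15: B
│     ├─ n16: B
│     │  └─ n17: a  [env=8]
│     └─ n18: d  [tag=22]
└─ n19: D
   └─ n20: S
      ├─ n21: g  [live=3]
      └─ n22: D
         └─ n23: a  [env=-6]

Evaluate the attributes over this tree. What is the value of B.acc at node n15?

1. n1.hot = 5  [5]
2. n2.tag = -4  [terminal]
3. n1.lab = true  [C.hot > 4]
4. n1.live = 11  [C.hot + d.tag + 10]
5. n3.hot = 25  [C₀.live + 14]
6. n4.val = 15  [C₀.hot - 10]
7. n5.sig = false  [terminal]
8. n6.acc = 17  [A.val + 2]
9. n6.val = "wz"  ["wz"]
10. n7.tag = 8  [terminal]
11. n8.sig = false  [terminal]
12. n6.ok = 1  [(if c.sig then B.acc else d.tag) - 7]
13. n6.mk = true  [c.sig == false]
14. n4.env = "yx"  ["yx"]
15. n9.hot = 30  [C₀.hot + 5]
16. n10.val = -2  [-2]
17. n11.env = 1  [terminal]
18. n12.tag = 3  [terminal]
19. n13.sig = true  [terminal]
20. n10.env = "rq"  ["rq"]
21. n14.env = 8  [terminal]
22. n9.lab = false  [false]
23. n9.live = -5  [C.hot - 35]
24. n15.acc = 5  [C₁.live + C₀.hot - 15]
25. n15.val = "yy"  ["yy"]
26. n16.acc = 2  [B₀.acc - 3]
27. n16.val = "xyy"  ["x" ++ B₀.val]
28. n17.env = 8  [terminal]
29. n16.ok = 9  [a.env + 1]
30. n16.mk = false  [B.acc > 2]
31. n18.tag = 22  [terminal]
32. n15.ok = 0  [B₁.ok - 9]
33. n15.mk = false  [B₁.mk == true]
34. n3.lab = false  [B.mk == true]
35. n3.live = 21  [C₁.live + 26]
36. n21.live = 3  [terminal]
37. n23.env = -6  [terminal]
38. n22.mk = true  [a.env > -7]
39. n22.tag = 12  [a.env * -2]
40. n22.acc = 12  [a.env + 18]
41. n20.tag = 24  [D.tag + 12]
42. n20.live = 15  [D.tag + 3]
43. n19.mk = true  [S.live > 14]
44. n19.tag = 20  [S.tag - 4]
45. n19.acc = 24  [S.tag + S.live - 15]
46. n0.tag = 5  [C₁.live + D.tag - 36]
47. n0.live = 19  [C₁.live - 2]

5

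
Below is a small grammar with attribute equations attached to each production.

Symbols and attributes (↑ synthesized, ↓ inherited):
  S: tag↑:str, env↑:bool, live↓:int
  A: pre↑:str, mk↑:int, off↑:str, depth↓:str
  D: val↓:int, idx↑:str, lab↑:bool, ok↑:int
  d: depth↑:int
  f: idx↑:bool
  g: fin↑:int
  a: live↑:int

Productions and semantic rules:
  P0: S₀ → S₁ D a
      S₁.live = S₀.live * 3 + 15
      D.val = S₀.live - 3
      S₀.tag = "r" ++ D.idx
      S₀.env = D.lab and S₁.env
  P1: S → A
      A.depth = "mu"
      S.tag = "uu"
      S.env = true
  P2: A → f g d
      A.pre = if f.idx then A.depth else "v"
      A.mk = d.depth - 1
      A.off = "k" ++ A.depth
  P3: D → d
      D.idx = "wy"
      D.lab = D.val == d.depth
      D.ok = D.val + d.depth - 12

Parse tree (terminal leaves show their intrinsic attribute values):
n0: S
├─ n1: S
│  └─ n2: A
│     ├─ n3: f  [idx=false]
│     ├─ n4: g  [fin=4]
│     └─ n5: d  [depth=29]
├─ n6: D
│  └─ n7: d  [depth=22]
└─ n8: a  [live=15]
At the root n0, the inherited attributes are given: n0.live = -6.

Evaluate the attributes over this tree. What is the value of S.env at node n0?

1. n0.live = -6  [given at root]
2. n1.live = -3  [S₀.live * 3 + 15]
3. n2.depth = "mu"  ["mu"]
4. n3.idx = false  [terminal]
5. n4.fin = 4  [terminal]
6. n5.depth = 29  [terminal]
7. n2.pre = "v"  [if f.idx then A.depth else "v"]
8. n2.mk = 28  [d.depth - 1]
9. n2.off = "kmu"  ["k" ++ A.depth]
10. n1.tag = "uu"  ["uu"]
11. n1.env = true  [true]
12. n6.val = -9  [S₀.live - 3]
13. n7.depth = 22  [terminal]
14. n6.idx = "wy"  ["wy"]
15. n6.lab = false  [D.val == d.depth]
16. n6.ok = 1  [D.val + d.depth - 12]
17. n8.live = 15  [terminal]
18. n0.tag = "rwy"  ["r" ++ D.idx]
19. n0.env = false  [D.lab and S₁.env]

false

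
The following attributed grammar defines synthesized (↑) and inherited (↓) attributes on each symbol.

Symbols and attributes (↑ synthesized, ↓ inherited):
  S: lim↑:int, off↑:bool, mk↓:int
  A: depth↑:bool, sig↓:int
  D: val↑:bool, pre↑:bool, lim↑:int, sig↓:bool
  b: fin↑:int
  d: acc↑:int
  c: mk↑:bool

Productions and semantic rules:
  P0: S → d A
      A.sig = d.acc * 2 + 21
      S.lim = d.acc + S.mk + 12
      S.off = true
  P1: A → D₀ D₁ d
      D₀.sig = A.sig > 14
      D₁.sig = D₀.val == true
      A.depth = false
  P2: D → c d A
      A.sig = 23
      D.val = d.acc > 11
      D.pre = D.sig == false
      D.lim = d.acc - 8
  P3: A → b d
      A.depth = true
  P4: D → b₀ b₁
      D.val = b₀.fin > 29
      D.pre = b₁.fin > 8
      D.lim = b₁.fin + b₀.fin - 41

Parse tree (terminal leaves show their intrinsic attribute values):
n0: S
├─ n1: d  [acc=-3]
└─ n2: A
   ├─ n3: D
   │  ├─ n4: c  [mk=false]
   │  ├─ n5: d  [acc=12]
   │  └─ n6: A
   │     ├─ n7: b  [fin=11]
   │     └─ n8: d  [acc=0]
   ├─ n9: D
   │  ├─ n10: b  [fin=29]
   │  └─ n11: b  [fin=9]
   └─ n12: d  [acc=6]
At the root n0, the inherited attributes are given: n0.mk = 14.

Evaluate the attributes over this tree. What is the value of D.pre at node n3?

1. n0.mk = 14  [given at root]
2. n1.acc = -3  [terminal]
3. n2.sig = 15  [d.acc * 2 + 21]
4. n3.sig = true  [A.sig > 14]
5. n4.mk = false  [terminal]
6. n5.acc = 12  [terminal]
7. n6.sig = 23  [23]
8. n7.fin = 11  [terminal]
9. n8.acc = 0  [terminal]
10. n6.depth = true  [true]
11. n3.val = true  [d.acc > 11]
12. n3.pre = false  [D.sig == false]
13. n3.lim = 4  [d.acc - 8]
14. n9.sig = true  [D₀.val == true]
15. n10.fin = 29  [terminal]
16. n11.fin = 9  [terminal]
17. n9.val = false  [b₀.fin > 29]
18. n9.pre = true  [b₁.fin > 8]
19. n9.lim = -3  [b₁.fin + b₀.fin - 41]
20. n12.acc = 6  [terminal]
21. n2.depth = false  [false]
22. n0.lim = 23  [d.acc + S.mk + 12]
23. n0.off = true  [true]

false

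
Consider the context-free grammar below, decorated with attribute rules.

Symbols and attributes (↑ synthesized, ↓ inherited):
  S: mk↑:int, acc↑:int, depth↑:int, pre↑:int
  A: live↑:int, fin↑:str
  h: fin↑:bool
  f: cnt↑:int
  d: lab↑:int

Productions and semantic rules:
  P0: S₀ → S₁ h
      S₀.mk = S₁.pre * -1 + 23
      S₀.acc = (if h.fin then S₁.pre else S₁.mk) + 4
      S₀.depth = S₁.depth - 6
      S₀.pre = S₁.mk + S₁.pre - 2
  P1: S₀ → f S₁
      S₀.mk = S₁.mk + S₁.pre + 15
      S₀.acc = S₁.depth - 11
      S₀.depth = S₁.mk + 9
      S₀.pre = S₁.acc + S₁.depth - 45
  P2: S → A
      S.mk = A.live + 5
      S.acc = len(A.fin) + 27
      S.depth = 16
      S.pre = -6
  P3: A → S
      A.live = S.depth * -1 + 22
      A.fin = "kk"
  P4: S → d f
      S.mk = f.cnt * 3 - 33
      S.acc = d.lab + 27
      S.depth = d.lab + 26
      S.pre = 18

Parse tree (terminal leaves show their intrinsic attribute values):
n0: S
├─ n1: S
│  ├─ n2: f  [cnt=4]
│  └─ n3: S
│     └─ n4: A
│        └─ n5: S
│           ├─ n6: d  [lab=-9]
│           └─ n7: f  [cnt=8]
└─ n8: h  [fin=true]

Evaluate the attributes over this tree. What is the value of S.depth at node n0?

1. n2.cnt = 4  [terminal]
2. n6.lab = -9  [terminal]
3. n7.cnt = 8  [terminal]
4. n5.mk = -9  [f.cnt * 3 - 33]
5. n5.acc = 18  [d.lab + 27]
6. n5.depth = 17  [d.lab + 26]
7. n5.pre = 18  [18]
8. n4.live = 5  [S.depth * -1 + 22]
9. n4.fin = "kk"  ["kk"]
10. n3.mk = 10  [A.live + 5]
11. n3.acc = 29  [len(A.fin) + 27]
12. n3.depth = 16  [16]
13. n3.pre = -6  [-6]
14. n1.mk = 19  [S₁.mk + S₁.pre + 15]
15. n1.acc = 5  [S₁.depth - 11]
16. n1.depth = 19  [S₁.mk + 9]
17. n1.pre = 0  [S₁.acc + S₁.depth - 45]
18. n8.fin = true  [terminal]
19. n0.mk = 23  [S₁.pre * -1 + 23]
20. n0.acc = 4  [(if h.fin then S₁.pre else S₁.mk) + 4]
21. n0.depth = 13  [S₁.depth - 6]
22. n0.pre = 17  [S₁.mk + S₁.pre - 2]

13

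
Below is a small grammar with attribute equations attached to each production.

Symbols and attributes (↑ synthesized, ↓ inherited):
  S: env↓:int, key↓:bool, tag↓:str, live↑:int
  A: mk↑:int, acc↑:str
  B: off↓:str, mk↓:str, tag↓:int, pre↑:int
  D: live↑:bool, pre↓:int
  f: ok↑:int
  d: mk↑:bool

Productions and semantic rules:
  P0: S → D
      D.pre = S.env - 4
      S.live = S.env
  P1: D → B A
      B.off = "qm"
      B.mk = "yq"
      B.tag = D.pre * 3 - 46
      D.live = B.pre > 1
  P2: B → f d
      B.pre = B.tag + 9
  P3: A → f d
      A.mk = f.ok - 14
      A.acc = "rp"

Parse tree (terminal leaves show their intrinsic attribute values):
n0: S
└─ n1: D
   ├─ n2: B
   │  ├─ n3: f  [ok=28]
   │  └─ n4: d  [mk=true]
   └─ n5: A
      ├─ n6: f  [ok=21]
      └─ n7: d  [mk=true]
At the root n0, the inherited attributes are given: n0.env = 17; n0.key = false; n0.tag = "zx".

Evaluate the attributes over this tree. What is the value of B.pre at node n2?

2

1. n0.env = 17  [given at root]
2. n0.key = false  [given at root]
3. n0.tag = "zx"  [given at root]
4. n1.pre = 13  [S.env - 4]
5. n2.off = "qm"  ["qm"]
6. n2.mk = "yq"  ["yq"]
7. n2.tag = -7  [D.pre * 3 - 46]
8. n3.ok = 28  [terminal]
9. n4.mk = true  [terminal]
10. n2.pre = 2  [B.tag + 9]
11. n6.ok = 21  [terminal]
12. n7.mk = true  [terminal]
13. n5.mk = 7  [f.ok - 14]
14. n5.acc = "rp"  ["rp"]
15. n1.live = true  [B.pre > 1]
16. n0.live = 17  [S.env]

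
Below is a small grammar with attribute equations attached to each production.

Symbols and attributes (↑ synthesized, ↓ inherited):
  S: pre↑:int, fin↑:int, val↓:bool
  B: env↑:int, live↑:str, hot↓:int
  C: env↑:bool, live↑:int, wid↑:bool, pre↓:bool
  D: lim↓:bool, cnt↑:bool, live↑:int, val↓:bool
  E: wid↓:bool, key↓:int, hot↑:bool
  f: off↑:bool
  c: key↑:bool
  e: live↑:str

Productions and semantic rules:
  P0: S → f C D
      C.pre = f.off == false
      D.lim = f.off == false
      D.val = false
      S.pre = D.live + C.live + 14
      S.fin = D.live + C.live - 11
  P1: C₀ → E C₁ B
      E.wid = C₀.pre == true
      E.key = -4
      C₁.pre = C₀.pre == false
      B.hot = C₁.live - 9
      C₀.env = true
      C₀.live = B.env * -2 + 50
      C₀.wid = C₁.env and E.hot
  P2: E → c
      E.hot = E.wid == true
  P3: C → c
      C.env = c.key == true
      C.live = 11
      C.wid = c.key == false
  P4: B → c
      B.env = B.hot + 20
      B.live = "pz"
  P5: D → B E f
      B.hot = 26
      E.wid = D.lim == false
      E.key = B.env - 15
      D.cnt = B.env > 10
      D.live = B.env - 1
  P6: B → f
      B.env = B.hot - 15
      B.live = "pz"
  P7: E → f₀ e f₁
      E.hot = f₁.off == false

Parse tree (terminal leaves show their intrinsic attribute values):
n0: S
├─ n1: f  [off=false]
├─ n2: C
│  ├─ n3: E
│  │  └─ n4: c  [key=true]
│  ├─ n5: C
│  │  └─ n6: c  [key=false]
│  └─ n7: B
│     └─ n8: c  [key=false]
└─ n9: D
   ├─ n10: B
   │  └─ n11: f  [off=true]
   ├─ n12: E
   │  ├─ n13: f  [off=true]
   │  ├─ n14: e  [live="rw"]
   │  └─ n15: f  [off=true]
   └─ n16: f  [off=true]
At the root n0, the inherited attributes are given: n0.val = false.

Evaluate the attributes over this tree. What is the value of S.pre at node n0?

30

1. n0.val = false  [given at root]
2. n1.off = false  [terminal]
3. n2.pre = true  [f.off == false]
4. n3.wid = true  [C₀.pre == true]
5. n3.key = -4  [-4]
6. n4.key = true  [terminal]
7. n3.hot = true  [E.wid == true]
8. n5.pre = false  [C₀.pre == false]
9. n6.key = false  [terminal]
10. n5.env = false  [c.key == true]
11. n5.live = 11  [11]
12. n5.wid = true  [c.key == false]
13. n7.hot = 2  [C₁.live - 9]
14. n8.key = false  [terminal]
15. n7.env = 22  [B.hot + 20]
16. n7.live = "pz"  ["pz"]
17. n2.env = true  [true]
18. n2.live = 6  [B.env * -2 + 50]
19. n2.wid = false  [C₁.env and E.hot]
20. n9.lim = true  [f.off == false]
21. n9.val = false  [false]
22. n10.hot = 26  [26]
23. n11.off = true  [terminal]
24. n10.env = 11  [B.hot - 15]
25. n10.live = "pz"  ["pz"]
26. n12.wid = false  [D.lim == false]
27. n12.key = -4  [B.env - 15]
28. n13.off = true  [terminal]
29. n14.live = "rw"  [terminal]
30. n15.off = true  [terminal]
31. n12.hot = false  [f₁.off == false]
32. n16.off = true  [terminal]
33. n9.cnt = true  [B.env > 10]
34. n9.live = 10  [B.env - 1]
35. n0.pre = 30  [D.live + C.live + 14]
36. n0.fin = 5  [D.live + C.live - 11]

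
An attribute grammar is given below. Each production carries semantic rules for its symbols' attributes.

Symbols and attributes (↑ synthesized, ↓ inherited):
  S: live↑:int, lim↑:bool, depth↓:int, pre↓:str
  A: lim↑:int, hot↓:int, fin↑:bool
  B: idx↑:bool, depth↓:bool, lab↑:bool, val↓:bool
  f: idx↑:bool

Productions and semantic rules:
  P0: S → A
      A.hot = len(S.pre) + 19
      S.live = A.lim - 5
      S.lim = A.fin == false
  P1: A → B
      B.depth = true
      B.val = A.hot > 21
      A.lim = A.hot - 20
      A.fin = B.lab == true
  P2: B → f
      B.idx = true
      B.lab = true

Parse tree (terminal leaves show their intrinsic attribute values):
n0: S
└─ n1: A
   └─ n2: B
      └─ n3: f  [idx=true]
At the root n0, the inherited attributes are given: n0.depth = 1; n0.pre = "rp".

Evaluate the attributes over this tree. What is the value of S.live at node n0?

1. n0.depth = 1  [given at root]
2. n0.pre = "rp"  [given at root]
3. n1.hot = 21  [len(S.pre) + 19]
4. n2.depth = true  [true]
5. n2.val = false  [A.hot > 21]
6. n3.idx = true  [terminal]
7. n2.idx = true  [true]
8. n2.lab = true  [true]
9. n1.lim = 1  [A.hot - 20]
10. n1.fin = true  [B.lab == true]
11. n0.live = -4  [A.lim - 5]
12. n0.lim = false  [A.fin == false]

-4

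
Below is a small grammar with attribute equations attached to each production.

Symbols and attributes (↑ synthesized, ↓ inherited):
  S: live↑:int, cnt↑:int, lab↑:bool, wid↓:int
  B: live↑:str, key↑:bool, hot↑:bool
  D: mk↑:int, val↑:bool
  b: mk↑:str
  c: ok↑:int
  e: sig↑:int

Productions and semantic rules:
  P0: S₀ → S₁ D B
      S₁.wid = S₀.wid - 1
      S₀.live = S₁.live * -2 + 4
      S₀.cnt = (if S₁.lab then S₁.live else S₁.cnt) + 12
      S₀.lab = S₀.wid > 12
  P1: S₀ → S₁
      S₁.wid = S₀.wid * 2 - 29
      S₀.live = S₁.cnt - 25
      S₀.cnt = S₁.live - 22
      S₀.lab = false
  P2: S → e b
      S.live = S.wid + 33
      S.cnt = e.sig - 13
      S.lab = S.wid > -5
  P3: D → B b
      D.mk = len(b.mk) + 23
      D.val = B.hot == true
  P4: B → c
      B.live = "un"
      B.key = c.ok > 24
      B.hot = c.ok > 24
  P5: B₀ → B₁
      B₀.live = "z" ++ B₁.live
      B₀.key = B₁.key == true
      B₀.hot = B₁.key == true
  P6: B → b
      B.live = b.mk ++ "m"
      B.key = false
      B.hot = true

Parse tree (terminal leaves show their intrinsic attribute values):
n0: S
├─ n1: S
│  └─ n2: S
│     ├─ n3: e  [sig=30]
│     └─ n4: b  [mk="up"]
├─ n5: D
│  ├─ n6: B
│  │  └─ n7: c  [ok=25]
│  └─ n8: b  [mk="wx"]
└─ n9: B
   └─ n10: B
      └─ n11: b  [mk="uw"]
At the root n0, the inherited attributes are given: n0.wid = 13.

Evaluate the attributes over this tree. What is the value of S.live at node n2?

28

1. n0.wid = 13  [given at root]
2. n1.wid = 12  [S₀.wid - 1]
3. n2.wid = -5  [S₀.wid * 2 - 29]
4. n3.sig = 30  [terminal]
5. n4.mk = "up"  [terminal]
6. n2.live = 28  [S.wid + 33]
7. n2.cnt = 17  [e.sig - 13]
8. n2.lab = false  [S.wid > -5]
9. n1.live = -8  [S₁.cnt - 25]
10. n1.cnt = 6  [S₁.live - 22]
11. n1.lab = false  [false]
12. n7.ok = 25  [terminal]
13. n6.live = "un"  ["un"]
14. n6.key = true  [c.ok > 24]
15. n6.hot = true  [c.ok > 24]
16. n8.mk = "wx"  [terminal]
17. n5.mk = 25  [len(b.mk) + 23]
18. n5.val = true  [B.hot == true]
19. n11.mk = "uw"  [terminal]
20. n10.live = "uwm"  [b.mk ++ "m"]
21. n10.key = false  [false]
22. n10.hot = true  [true]
23. n9.live = "zuwm"  ["z" ++ B₁.live]
24. n9.key = false  [B₁.key == true]
25. n9.hot = false  [B₁.key == true]
26. n0.live = 20  [S₁.live * -2 + 4]
27. n0.cnt = 18  [(if S₁.lab then S₁.live else S₁.cnt) + 12]
28. n0.lab = true  [S₀.wid > 12]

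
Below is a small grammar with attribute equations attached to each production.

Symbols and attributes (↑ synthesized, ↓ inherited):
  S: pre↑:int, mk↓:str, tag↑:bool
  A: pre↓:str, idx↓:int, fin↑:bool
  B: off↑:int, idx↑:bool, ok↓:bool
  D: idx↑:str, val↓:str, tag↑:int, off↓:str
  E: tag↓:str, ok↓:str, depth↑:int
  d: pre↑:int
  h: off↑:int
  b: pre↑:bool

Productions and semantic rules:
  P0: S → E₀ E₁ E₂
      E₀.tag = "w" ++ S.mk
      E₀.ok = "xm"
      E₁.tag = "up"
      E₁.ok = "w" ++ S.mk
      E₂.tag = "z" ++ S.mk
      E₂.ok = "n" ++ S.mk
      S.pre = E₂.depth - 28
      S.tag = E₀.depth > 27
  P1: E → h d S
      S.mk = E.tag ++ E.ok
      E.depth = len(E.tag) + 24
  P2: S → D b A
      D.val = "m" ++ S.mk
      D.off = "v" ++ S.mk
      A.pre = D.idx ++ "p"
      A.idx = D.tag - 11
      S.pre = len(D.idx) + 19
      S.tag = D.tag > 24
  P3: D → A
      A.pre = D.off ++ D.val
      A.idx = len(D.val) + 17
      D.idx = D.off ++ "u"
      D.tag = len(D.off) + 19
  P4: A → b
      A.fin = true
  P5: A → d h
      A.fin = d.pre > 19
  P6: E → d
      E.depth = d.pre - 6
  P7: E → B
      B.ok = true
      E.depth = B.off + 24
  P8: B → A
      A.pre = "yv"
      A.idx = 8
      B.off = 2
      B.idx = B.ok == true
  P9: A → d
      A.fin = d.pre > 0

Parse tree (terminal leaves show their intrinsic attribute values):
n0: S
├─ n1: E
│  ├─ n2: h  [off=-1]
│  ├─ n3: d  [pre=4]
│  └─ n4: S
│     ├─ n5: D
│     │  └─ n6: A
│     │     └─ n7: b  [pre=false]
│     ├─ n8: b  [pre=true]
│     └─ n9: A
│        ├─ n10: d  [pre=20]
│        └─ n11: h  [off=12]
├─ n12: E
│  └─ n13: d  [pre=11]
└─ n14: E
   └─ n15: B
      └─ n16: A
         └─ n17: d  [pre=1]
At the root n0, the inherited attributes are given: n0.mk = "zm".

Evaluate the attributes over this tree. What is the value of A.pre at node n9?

1. n0.mk = "zm"  [given at root]
2. n1.tag = "wzm"  ["w" ++ S.mk]
3. n1.ok = "xm"  ["xm"]
4. n2.off = -1  [terminal]
5. n3.pre = 4  [terminal]
6. n4.mk = "wzmxm"  [E.tag ++ E.ok]
7. n5.val = "mwzmxm"  ["m" ++ S.mk]
8. n5.off = "vwzmxm"  ["v" ++ S.mk]
9. n6.pre = "vwzmxmmwzmxm"  [D.off ++ D.val]
10. n6.idx = 23  [len(D.val) + 17]
11. n7.pre = false  [terminal]
12. n6.fin = true  [true]
13. n5.idx = "vwzmxmu"  [D.off ++ "u"]
14. n5.tag = 25  [len(D.off) + 19]
15. n8.pre = true  [terminal]
16. n9.pre = "vwzmxmup"  [D.idx ++ "p"]
17. n9.idx = 14  [D.tag - 11]
18. n10.pre = 20  [terminal]
19. n11.off = 12  [terminal]
20. n9.fin = true  [d.pre > 19]
21. n4.pre = 26  [len(D.idx) + 19]
22. n4.tag = true  [D.tag > 24]
23. n1.depth = 27  [len(E.tag) + 24]
24. n12.tag = "up"  ["up"]
25. n12.ok = "wzm"  ["w" ++ S.mk]
26. n13.pre = 11  [terminal]
27. n12.depth = 5  [d.pre - 6]
28. n14.tag = "zzm"  ["z" ++ S.mk]
29. n14.ok = "nzm"  ["n" ++ S.mk]
30. n15.ok = true  [true]
31. n16.pre = "yv"  ["yv"]
32. n16.idx = 8  [8]
33. n17.pre = 1  [terminal]
34. n16.fin = true  [d.pre > 0]
35. n15.off = 2  [2]
36. n15.idx = true  [B.ok == true]
37. n14.depth = 26  [B.off + 24]
38. n0.pre = -2  [E₂.depth - 28]
39. n0.tag = false  [E₀.depth > 27]

"vwzmxmup"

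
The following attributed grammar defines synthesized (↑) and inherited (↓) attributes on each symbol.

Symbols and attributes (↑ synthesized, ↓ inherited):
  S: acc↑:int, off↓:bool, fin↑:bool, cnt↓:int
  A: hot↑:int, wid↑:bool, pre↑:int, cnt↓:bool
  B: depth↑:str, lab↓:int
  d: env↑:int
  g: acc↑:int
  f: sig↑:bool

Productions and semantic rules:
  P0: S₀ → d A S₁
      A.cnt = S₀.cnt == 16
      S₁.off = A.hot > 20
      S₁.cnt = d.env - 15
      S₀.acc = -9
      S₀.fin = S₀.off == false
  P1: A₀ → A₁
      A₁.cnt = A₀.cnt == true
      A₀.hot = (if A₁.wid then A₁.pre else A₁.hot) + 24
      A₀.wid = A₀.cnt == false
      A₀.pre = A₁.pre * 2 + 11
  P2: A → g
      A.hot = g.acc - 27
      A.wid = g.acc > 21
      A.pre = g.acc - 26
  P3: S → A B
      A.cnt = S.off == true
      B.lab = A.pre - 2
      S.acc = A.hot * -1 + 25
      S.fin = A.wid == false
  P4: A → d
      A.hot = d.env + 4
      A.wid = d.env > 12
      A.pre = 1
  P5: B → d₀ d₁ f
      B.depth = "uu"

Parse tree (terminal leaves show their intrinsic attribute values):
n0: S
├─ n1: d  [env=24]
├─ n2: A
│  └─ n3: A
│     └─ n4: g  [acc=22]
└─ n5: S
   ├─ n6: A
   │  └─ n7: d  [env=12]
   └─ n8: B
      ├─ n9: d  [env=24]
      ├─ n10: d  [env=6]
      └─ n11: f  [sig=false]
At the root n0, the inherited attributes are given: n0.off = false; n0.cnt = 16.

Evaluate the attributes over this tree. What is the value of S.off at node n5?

false

1. n0.off = false  [given at root]
2. n0.cnt = 16  [given at root]
3. n1.env = 24  [terminal]
4. n2.cnt = true  [S₀.cnt == 16]
5. n3.cnt = true  [A₀.cnt == true]
6. n4.acc = 22  [terminal]
7. n3.hot = -5  [g.acc - 27]
8. n3.wid = true  [g.acc > 21]
9. n3.pre = -4  [g.acc - 26]
10. n2.hot = 20  [(if A₁.wid then A₁.pre else A₁.hot) + 24]
11. n2.wid = false  [A₀.cnt == false]
12. n2.pre = 3  [A₁.pre * 2 + 11]
13. n5.off = false  [A.hot > 20]
14. n5.cnt = 9  [d.env - 15]
15. n6.cnt = false  [S.off == true]
16. n7.env = 12  [terminal]
17. n6.hot = 16  [d.env + 4]
18. n6.wid = false  [d.env > 12]
19. n6.pre = 1  [1]
20. n8.lab = -1  [A.pre - 2]
21. n9.env = 24  [terminal]
22. n10.env = 6  [terminal]
23. n11.sig = false  [terminal]
24. n8.depth = "uu"  ["uu"]
25. n5.acc = 9  [A.hot * -1 + 25]
26. n5.fin = true  [A.wid == false]
27. n0.acc = -9  [-9]
28. n0.fin = true  [S₀.off == false]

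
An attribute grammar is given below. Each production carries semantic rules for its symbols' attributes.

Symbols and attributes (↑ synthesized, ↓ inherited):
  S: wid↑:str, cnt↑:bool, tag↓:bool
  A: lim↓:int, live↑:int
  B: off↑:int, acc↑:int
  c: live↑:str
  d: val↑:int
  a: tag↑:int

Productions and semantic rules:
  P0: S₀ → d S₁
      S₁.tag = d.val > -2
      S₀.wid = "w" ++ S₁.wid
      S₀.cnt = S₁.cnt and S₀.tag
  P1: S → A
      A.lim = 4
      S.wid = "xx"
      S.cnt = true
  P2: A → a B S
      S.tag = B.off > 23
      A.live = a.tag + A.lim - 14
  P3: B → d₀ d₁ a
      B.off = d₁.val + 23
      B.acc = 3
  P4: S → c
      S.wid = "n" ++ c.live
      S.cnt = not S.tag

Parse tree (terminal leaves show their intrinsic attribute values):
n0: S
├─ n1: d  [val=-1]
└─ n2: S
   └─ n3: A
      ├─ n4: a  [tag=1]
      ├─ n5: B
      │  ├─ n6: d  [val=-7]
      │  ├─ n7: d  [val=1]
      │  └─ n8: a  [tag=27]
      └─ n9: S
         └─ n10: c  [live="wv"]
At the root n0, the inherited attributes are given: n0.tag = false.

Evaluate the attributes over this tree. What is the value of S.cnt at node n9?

1. n0.tag = false  [given at root]
2. n1.val = -1  [terminal]
3. n2.tag = true  [d.val > -2]
4. n3.lim = 4  [4]
5. n4.tag = 1  [terminal]
6. n6.val = -7  [terminal]
7. n7.val = 1  [terminal]
8. n8.tag = 27  [terminal]
9. n5.off = 24  [d₁.val + 23]
10. n5.acc = 3  [3]
11. n9.tag = true  [B.off > 23]
12. n10.live = "wv"  [terminal]
13. n9.wid = "nwv"  ["n" ++ c.live]
14. n9.cnt = false  [not S.tag]
15. n3.live = -9  [a.tag + A.lim - 14]
16. n2.wid = "xx"  ["xx"]
17. n2.cnt = true  [true]
18. n0.wid = "wxx"  ["w" ++ S₁.wid]
19. n0.cnt = false  [S₁.cnt and S₀.tag]

false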